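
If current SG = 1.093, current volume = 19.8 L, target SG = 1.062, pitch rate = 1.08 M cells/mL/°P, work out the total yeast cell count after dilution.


V_w = V·((SG_c−1)/(SG_t−1)−1);  °P = 259 − 259/SG_t;  cells = rate·(V+V_w)·°P
V_w = 19.8·((1.093−1)/(1.062−1)−1) = 9.9000
V_final = 19.8 + 9.9000 = 29.7000
°P = 259 − 259/1.062 = 15.1205
cells = 1.08·29.7000·15.1205

485.0060 billion cells


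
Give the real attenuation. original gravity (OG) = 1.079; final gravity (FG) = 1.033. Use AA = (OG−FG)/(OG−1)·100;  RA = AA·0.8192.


AA = (1.079 − 1.033)/(1.079 − 1)·100 = 58.2278
RA = 58.2278·0.8192

47.7003 %


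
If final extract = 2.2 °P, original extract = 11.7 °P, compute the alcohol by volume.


SG = 259/(259 − P);  ABV = (OG − FG)·131.25
OG = 259/(259 − 11.7) = 1.0473
FG = 259/(259 − 2.2) = 1.0086
ABV = (1.0473 − 1.0086)·131.25

5.0851 % ABV


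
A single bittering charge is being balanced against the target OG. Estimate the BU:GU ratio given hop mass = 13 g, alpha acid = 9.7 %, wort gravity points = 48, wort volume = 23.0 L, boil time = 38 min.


U = 1.65·0.000125^(GP/1000)·(1−e^(−0.04t))/4.15;  IBU = (α/100)·m·U·1000/V;  BU:GU = IBU/GP
U = 1.65·0.000125^(48/1000)·(1−e^(−0.04·38))/4.15 = 0.2018
IBU = (9.7/100)·13·0.2018·1000/23.0 = 11.0633
BU:GU = 11.0633/48

0.2305


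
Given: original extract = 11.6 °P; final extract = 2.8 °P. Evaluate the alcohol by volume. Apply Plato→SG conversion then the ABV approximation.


SG = 259/(259 − P);  ABV = (OG − FG)·131.25
OG = 259/(259 − 11.6) = 1.0469
FG = 259/(259 − 2.8) = 1.0109
ABV = (1.0469 − 1.0109)·131.25

4.7196 % ABV


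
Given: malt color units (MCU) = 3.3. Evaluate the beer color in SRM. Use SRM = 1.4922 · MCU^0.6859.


SRM = 1.4922 · 3.3^0.6859

3.3844 SRM


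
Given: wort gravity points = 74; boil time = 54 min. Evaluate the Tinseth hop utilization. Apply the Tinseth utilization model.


U = 1.65·0.000125^(GP/1000) · (1 − e^(−0.04·t))/4.15
bigness = 1.65·0.000125^(74/1000) = 0.8485
boil_factor = (1 − e^(−0.04·54))/4.15 = 0.2132
U = 0.8485 · 0.2132

0.1809


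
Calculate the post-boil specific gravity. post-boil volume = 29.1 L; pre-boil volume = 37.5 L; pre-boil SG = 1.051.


SG_post = 1 + (SG_pre − 1)·V_pre/V_post
pts_pre = (1.051 − 1)·1000 = 51.0000
pts_post = 51.0000·37.5/29.1 = 65.7216
SG_post = 1 + 65.7216/1000

1.0657


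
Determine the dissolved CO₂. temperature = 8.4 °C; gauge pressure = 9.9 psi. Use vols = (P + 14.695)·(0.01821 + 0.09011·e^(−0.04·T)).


vols = (9.9 + 14.695)·(0.01821 + 0.09011·e^(−0.04·8.4))

2.0317 volumes


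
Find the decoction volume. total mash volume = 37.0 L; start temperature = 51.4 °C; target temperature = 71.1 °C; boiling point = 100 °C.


V_dec = V_total·(T_target − T_start)/(T_boil − T_start)
V_dec = 37.0·(71.1 − 51.4)/(100 − 51.4)

14.9979 L


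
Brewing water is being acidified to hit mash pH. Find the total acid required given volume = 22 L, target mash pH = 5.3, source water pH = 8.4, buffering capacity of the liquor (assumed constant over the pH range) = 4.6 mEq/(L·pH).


acid = buffering capacity · (pH_source − pH_target) · V
acid = 4.6 · (8.4 − 5.3) · 22

313.7200 mEq


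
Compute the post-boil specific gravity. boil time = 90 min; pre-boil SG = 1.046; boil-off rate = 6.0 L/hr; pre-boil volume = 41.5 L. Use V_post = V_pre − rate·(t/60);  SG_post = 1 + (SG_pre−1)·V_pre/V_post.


V_post = 41.5 − 6.0·(90/60) = 32.5000
SG_post = 1 + (1.046 − 1)·41.5/32.5000

1.0587


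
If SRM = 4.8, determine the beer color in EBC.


EBC = SRM · 1.97
EBC = 4.8 · 1.97

9.4560 EBC


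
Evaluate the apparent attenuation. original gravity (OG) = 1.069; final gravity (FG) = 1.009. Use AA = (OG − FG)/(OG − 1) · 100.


AA = (1.069 − 1.009)/(1.069 − 1) · 100

86.9565 %


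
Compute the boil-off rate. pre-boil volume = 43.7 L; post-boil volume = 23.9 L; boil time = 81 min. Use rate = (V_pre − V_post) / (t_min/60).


rate = (43.7 − 23.9) / (81/60)

14.6667 L/hr


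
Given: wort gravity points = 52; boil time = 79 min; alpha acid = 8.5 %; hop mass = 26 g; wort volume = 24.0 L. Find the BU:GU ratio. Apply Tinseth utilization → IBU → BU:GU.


U = 1.65·0.000125^(GP/1000)·(1−e^(−0.04t))/4.15;  IBU = (α/100)·m·U·1000/V;  BU:GU = IBU/GP
U = 1.65·0.000125^(52/1000)·(1−e^(−0.04·79))/4.15 = 0.2386
IBU = (8.5/100)·26·0.2386·1000/24.0 = 21.9699
BU:GU = 21.9699/52

0.4225


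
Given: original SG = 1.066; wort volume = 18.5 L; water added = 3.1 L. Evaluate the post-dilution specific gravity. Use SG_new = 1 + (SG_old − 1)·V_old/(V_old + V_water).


pts = (1.066 − 1)·1000·18.5/(18.5 + 3.1) = 56.5278
SG_new = 1 + 56.5278/1000

1.0565


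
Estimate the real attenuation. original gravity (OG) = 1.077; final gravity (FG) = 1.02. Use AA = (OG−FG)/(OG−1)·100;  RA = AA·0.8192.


AA = (1.077 − 1.02)/(1.077 − 1)·100 = 74.0260
RA = 74.0260·0.8192

60.6421 %


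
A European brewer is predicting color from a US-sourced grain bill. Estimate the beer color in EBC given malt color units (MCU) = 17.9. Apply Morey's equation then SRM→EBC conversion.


SRM = 1.4922·MCU^0.6859;  EBC = SRM·1.97
SRM = 1.4922·17.9^0.6859 = 10.7934
EBC = 10.7934·1.97

21.2630 EBC


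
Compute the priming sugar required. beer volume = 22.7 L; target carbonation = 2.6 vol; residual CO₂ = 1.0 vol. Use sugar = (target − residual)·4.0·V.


sugar = (2.6 − 1.0)·4.0·22.7

145.2800 g


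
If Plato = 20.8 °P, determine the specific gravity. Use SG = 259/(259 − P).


SG = 259/(259 − 20.8)

1.0873


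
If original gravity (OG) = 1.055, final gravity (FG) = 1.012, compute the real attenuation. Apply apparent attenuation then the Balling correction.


AA = (OG−FG)/(OG−1)·100;  RA = AA·0.8192
AA = (1.055 − 1.012)/(1.055 − 1)·100 = 78.1818
RA = 78.1818·0.8192

64.0465 %


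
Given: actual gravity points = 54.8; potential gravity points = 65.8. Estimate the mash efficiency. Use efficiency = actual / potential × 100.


efficiency = 54.8 / 65.8 × 100

83.2827 %


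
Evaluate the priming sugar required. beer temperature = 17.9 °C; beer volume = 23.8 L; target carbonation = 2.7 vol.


residual = 14.695·(0.01821 + 0.09011·e^(−0.04·T));  sugar = (target − residual)·4.0·V
residual = 14.695·(0.01821 + 0.09011·e^(−0.04·17.9)) = 0.9147
sugar = (2.7 − 0.9147)·4.0·23.8

169.9586 g


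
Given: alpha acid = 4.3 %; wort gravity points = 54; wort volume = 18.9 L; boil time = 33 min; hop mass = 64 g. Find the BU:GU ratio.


U = 1.65·0.000125^(GP/1000)·(1−e^(−0.04t))/4.15;  IBU = (α/100)·m·U·1000/V;  BU:GU = IBU/GP
U = 1.65·0.000125^(54/1000)·(1−e^(−0.04·33))/4.15 = 0.1793
IBU = (4.3/100)·64·0.1793·1000/18.9 = 26.1144
BU:GU = 26.1144/54

0.4836


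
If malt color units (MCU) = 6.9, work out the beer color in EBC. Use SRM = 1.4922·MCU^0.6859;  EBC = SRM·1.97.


SRM = 1.4922·6.9^0.6859 = 5.6130
EBC = 5.6130·1.97

11.0576 EBC


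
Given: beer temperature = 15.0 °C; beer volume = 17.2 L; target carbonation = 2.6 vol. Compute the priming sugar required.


residual = 14.695·(0.01821 + 0.09011·e^(−0.04·T));  sugar = (target − residual)·4.0·V
residual = 14.695·(0.01821 + 0.09011·e^(−0.04·15.0)) = 0.9943
sugar = (2.6 − 0.9943)·4.0·17.2

110.4712 g


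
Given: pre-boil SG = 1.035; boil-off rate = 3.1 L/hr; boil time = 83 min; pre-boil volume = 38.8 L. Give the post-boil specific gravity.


V_post = V_pre − rate·(t/60);  SG_post = 1 + (SG_pre−1)·V_pre/V_post
V_post = 38.8 − 3.1·(83/60) = 34.5117
SG_post = 1 + (1.035 − 1)·38.8/34.5117

1.0393


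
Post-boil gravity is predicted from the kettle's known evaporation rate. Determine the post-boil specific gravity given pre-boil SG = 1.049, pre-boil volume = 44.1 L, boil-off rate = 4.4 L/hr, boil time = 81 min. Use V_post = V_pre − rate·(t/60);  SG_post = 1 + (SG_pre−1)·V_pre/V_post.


V_post = 44.1 − 4.4·(81/60) = 38.1600
SG_post = 1 + (1.049 − 1)·44.1/38.1600

1.0566


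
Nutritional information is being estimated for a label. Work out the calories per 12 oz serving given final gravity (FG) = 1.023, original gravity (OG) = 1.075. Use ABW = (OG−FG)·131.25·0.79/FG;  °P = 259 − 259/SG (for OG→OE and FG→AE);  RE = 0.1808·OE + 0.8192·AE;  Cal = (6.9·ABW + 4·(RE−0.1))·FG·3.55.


ABW = (1.075 − 1.023)·131.25·0.79/1.023 = 5.2705
OE = 259 − 259/1.075 = 18.0698 °P
AE = 259 − 259/1.023 = 5.8231 °P
RE = 0.1808·18.0698 + 0.8192·5.8231 = 8.0373 °P
Cal = (6.9·5.2705 + 4·(8.0373−0.1))·1.023·3.55

247.3725 kcal


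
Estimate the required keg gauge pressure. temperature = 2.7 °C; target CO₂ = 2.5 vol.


psi = vols/(0.01821 + 0.09011·e^(−0.04·T)) − 14.695
psi = 2.5/(0.01821 + 0.09011·e^(−0.04·2.7)) − 14.695

10.5333 psi


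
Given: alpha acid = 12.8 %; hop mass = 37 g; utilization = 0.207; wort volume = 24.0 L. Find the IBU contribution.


IBU = (α/100)·mass·U·1000 / V
IBU = (12.8/100)·37·0.207·1000 / 24.0

40.8480 IBU


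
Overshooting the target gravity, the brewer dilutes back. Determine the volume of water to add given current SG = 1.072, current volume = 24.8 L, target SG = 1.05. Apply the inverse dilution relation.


V_water = V·((SG_curr − 1)/(SG_target − 1) − 1)
V_water = 24.8·((1.072 − 1)/(1.05 − 1) − 1)

10.9120 L


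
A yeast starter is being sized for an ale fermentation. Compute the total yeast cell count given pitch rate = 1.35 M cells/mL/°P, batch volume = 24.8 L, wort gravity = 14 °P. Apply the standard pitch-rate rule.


cells (billions) = rate · V_L · °P
cells = 1.35 · 24.8 · 14

468.7200 billion cells


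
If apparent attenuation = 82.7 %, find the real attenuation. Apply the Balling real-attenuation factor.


RA = AA · 0.8192
RA = 82.7 · 0.8192

67.7478 %


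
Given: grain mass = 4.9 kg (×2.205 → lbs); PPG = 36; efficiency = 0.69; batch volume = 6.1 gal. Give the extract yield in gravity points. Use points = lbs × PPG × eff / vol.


lbs = 4.9 × 2.205 = 10.8045
points = 10.8045 × 36 × 0.69 / 6.1

43.9973 points


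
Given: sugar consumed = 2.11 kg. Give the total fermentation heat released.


Q = m_sugar · 590 kJ/kg
Q = 2.11 · 590

1244.9000 kJ


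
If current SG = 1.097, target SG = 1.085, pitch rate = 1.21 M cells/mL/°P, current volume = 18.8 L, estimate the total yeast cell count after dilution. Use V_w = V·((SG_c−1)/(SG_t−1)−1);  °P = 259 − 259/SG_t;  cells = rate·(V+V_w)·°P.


V_w = 18.8·((1.097−1)/(1.085−1)−1) = 2.6541
V_final = 18.8 + 2.6541 = 21.4541
°P = 259 − 259/1.085 = 20.2903
cells = 1.21·21.4541·20.2903

526.7263 billion cells


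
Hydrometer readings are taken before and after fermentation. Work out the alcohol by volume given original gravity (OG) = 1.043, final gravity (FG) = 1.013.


ABV = (OG − FG) · 131.25
ABV = (1.043 − 1.013) · 131.25

3.9375 % ABV


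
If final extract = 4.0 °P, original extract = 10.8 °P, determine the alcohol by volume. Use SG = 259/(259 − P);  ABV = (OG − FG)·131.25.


OG = 259/(259 − 10.8) = 1.0435
FG = 259/(259 − 4.0) = 1.0157
ABV = (1.0435 − 1.0157)·131.25

3.6523 % ABV


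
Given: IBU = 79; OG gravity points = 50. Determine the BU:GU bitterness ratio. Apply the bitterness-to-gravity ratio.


BU:GU = IBU / OG_points
BU:GU = 79 / 50

1.5800


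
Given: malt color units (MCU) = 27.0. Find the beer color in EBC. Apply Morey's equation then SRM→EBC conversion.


SRM = 1.4922·MCU^0.6859;  EBC = SRM·1.97
SRM = 1.4922·27.0^0.6859 = 14.3087
EBC = 14.3087·1.97

28.1881 EBC


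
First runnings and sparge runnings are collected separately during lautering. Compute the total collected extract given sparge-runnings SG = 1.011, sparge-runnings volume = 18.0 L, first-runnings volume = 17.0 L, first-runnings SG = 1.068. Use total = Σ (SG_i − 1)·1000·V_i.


first = (1.068 − 1)·1000·17.0 = 1156.0000
sparge = (1.011 − 1)·1000·18.0 = 198.0000
total = 1156.0000 + 198.0000

1354.0000 gravity·L


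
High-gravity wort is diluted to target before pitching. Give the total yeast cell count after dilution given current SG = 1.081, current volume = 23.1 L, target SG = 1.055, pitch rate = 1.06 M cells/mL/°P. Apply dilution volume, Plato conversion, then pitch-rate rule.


V_w = V·((SG_c−1)/(SG_t−1)−1);  °P = 259 − 259/SG_t;  cells = rate·(V+V_w)·°P
V_w = 23.1·((1.081−1)/(1.055−1)−1) = 10.9200
V_final = 23.1 + 10.9200 = 34.0200
°P = 259 − 259/1.055 = 13.5024
cells = 1.06·34.0200·13.5024

486.9117 billion cells


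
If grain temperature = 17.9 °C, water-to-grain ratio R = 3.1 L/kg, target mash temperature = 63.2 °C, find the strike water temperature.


T_strike = (0.41/R)·(T_mash − T_grain) + T_mash
T_strike = (0.41/3.1)·(63.2 − 17.9) + 63.2

69.1913 °C


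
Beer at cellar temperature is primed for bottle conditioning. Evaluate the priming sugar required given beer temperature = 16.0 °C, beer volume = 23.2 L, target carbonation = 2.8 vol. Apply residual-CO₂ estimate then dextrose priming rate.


residual = 14.695·(0.01821 + 0.09011·e^(−0.04·T));  sugar = (target − residual)·4.0·V
residual = 14.695·(0.01821 + 0.09011·e^(−0.04·16.0)) = 0.9658
sugar = (2.8 − 0.9658)·4.0·23.2

170.2120 g


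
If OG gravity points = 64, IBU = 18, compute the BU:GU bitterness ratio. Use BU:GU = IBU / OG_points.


BU:GU = 18 / 64

0.2812


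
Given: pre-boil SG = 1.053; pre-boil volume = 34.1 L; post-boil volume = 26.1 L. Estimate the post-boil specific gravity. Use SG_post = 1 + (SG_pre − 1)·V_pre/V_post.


pts_pre = (1.053 − 1)·1000 = 53.0000
pts_post = 53.0000·34.1/26.1 = 69.2452
SG_post = 1 + 69.2452/1000

1.0692


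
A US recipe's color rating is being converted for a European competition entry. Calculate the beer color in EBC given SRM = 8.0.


EBC = SRM · 1.97
EBC = 8.0 · 1.97

15.7600 EBC


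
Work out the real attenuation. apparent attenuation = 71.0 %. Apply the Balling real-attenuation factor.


RA = AA · 0.8192
RA = 71.0 · 0.8192

58.1632 %


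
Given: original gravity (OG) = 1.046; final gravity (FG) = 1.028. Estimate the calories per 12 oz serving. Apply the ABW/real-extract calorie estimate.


ABW = (OG−FG)·131.25·0.79/FG;  °P = 259 − 259/SG (for OG→OE and FG→AE);  RE = 0.1808·OE + 0.8192·AE;  Cal = (6.9·ABW + 4·(RE−0.1))·FG·3.55
ABW = (1.046 − 1.028)·131.25·0.79/1.028 = 1.8155
OE = 259 − 259/1.046 = 11.3901 °P
AE = 259 − 259/1.028 = 7.0545 °P
RE = 0.1808·11.3901 + 0.8192·7.0545 = 7.8383 °P
Cal = (6.9·1.8155 + 4·(7.8383−0.1))·1.028·3.55

158.6782 kcal


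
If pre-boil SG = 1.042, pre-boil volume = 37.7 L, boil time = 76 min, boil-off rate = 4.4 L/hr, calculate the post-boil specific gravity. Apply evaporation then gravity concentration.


V_post = V_pre − rate·(t/60);  SG_post = 1 + (SG_pre−1)·V_pre/V_post
V_post = 37.7 − 4.4·(76/60) = 32.1267
SG_post = 1 + (1.042 − 1)·37.7/32.1267

1.0493


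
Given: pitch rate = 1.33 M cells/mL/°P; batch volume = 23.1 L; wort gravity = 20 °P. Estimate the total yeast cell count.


cells (billions) = rate · V_L · °P
cells = 1.33 · 23.1 · 20

614.4600 billion cells


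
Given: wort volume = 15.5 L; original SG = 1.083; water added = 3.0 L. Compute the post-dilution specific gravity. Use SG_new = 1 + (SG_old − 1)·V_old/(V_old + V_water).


pts = (1.083 − 1)·1000·15.5/(15.5 + 3.0) = 69.5405
SG_new = 1 + 69.5405/1000

1.0695


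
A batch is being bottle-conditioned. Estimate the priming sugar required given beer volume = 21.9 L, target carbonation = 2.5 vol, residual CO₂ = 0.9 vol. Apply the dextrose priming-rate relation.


sugar = (target − residual)·4.0·V
sugar = (2.5 − 0.9)·4.0·21.9

140.1600 g


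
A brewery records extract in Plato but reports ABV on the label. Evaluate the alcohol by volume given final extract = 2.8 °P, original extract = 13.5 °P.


SG = 259/(259 − P);  ABV = (OG − FG)·131.25
OG = 259/(259 − 13.5) = 1.0550
FG = 259/(259 − 2.8) = 1.0109
ABV = (1.0550 − 1.0109)·131.25

5.7830 % ABV


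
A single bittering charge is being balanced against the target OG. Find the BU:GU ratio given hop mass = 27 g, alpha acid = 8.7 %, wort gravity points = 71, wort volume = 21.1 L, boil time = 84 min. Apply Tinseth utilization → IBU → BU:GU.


U = 1.65·0.000125^(GP/1000)·(1−e^(−0.04t))/4.15;  IBU = (α/100)·m·U·1000/V;  BU:GU = IBU/GP
U = 1.65·0.000125^(71/1000)·(1−e^(−0.04·84))/4.15 = 0.2028
IBU = (8.7/100)·27·0.2028·1000/21.1 = 22.5717
BU:GU = 22.5717/71

0.3179


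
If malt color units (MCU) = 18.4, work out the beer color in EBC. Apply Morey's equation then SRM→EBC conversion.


SRM = 1.4922·MCU^0.6859;  EBC = SRM·1.97
SRM = 1.4922·18.4^0.6859 = 10.9993
EBC = 10.9993·1.97

21.6686 EBC


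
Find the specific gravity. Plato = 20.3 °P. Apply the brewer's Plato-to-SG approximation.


SG = 259/(259 − P)
SG = 259/(259 − 20.3)

1.0850


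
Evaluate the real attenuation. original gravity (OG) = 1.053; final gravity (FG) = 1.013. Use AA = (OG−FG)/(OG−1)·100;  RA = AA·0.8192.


AA = (1.053 − 1.013)/(1.053 − 1)·100 = 75.4717
RA = 75.4717·0.8192

61.8264 %


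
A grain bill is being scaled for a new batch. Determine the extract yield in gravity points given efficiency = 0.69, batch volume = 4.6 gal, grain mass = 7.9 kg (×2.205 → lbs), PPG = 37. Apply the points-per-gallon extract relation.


points = lbs × PPG × eff / vol
lbs = 7.9 × 2.205 = 17.4195
points = 17.4195 × 37 × 0.69 / 4.6

96.6782 points


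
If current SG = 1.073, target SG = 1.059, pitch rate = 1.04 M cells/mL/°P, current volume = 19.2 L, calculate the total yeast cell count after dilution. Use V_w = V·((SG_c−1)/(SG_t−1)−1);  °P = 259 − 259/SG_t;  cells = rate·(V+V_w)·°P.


V_w = 19.2·((1.073−1)/(1.059−1)−1) = 4.5559
V_final = 19.2 + 4.5559 = 23.7559
°P = 259 − 259/1.059 = 14.4297
cells = 1.04·23.7559·14.4297

356.5014 billion cells


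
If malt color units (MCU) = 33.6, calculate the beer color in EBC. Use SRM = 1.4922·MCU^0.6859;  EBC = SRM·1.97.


SRM = 1.4922·33.6^0.6859 = 16.6243
EBC = 16.6243·1.97

32.7499 EBC


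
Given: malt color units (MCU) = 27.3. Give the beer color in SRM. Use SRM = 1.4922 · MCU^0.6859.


SRM = 1.4922 · 27.3^0.6859

14.4175 SRM


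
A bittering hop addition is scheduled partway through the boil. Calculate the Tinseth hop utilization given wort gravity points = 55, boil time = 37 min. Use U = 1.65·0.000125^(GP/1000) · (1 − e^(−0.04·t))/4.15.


bigness = 1.65·0.000125^(55/1000) = 1.0065
boil_factor = (1 − e^(−0.04·37))/4.15 = 0.1861
U = 1.0065 · 0.1861

0.1873


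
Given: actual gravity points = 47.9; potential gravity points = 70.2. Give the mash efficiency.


efficiency = actual / potential × 100
efficiency = 47.9 / 70.2 × 100

68.2336 %


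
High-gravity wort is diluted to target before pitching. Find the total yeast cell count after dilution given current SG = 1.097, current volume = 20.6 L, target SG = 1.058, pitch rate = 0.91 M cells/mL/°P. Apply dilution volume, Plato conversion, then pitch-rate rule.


V_w = V·((SG_c−1)/(SG_t−1)−1);  °P = 259 − 259/SG_t;  cells = rate·(V+V_w)·°P
V_w = 20.6·((1.097−1)/(1.058−1)−1) = 13.8517
V_final = 20.6 + 13.8517 = 34.4517
°P = 259 − 259/1.058 = 14.1985
cells = 0.91·34.4517·14.1985

445.1378 billion cells


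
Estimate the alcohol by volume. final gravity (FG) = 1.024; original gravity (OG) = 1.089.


ABV = (OG − FG) · 131.25
ABV = (1.089 − 1.024) · 131.25

8.5312 % ABV


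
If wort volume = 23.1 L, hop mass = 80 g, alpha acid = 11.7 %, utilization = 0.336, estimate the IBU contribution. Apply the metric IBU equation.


IBU = (α/100)·mass·U·1000 / V
IBU = (11.7/100)·80·0.336·1000 / 23.1

136.1455 IBU


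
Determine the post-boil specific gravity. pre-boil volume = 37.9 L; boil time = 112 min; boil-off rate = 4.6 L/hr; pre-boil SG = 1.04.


V_post = V_pre − rate·(t/60);  SG_post = 1 + (SG_pre−1)·V_pre/V_post
V_post = 37.9 − 4.6·(112/60) = 29.3133
SG_post = 1 + (1.04 − 1)·37.9/29.3133

1.0517


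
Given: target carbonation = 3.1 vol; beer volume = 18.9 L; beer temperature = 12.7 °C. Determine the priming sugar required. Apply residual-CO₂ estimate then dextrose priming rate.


residual = 14.695·(0.01821 + 0.09011·e^(−0.04·T));  sugar = (target − residual)·4.0·V
residual = 14.695·(0.01821 + 0.09011·e^(−0.04·12.7)) = 1.0643
sugar = (3.1 − 1.0643)·4.0·18.9

153.8956 g


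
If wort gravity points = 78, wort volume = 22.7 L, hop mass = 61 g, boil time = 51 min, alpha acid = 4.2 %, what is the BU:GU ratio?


U = 1.65·0.000125^(GP/1000)·(1−e^(−0.04t))/4.15;  IBU = (α/100)·m·U·1000/V;  BU:GU = IBU/GP
U = 1.65·0.000125^(78/1000)·(1−e^(−0.04·51))/4.15 = 0.1716
IBU = (4.2/100)·61·0.1716·1000/22.7 = 19.3666
BU:GU = 19.3666/78

0.2483


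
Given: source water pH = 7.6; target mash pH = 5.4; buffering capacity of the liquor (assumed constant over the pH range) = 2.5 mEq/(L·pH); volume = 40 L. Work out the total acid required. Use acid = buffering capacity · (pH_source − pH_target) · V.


acid = 2.5 · (7.6 − 5.4) · 40

220.0000 mEq


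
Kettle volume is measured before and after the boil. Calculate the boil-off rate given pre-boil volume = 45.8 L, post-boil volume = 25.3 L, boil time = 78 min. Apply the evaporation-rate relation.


rate = (V_pre − V_post) / (t_min/60)
rate = (45.8 − 25.3) / (78/60)

15.7692 L/hr


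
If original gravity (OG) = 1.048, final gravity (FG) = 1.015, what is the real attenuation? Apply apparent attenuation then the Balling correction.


AA = (OG−FG)/(OG−1)·100;  RA = AA·0.8192
AA = (1.048 − 1.015)/(1.048 − 1)·100 = 68.7500
RA = 68.7500·0.8192

56.3200 %


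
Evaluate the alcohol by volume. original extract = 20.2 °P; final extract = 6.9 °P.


SG = 259/(259 − P);  ABV = (OG − FG)·131.25
OG = 259/(259 − 20.2) = 1.0846
FG = 259/(259 − 6.9) = 1.0274
ABV = (1.0846 − 1.0274)·131.25

7.5101 % ABV


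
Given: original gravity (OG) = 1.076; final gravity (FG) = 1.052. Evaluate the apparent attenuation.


AA = (OG − FG)/(OG − 1) · 100
AA = (1.076 − 1.052)/(1.076 − 1) · 100

31.5789 %


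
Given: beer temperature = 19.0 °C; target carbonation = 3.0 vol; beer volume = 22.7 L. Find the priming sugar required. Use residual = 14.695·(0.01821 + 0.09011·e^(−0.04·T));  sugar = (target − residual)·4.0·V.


residual = 14.695·(0.01821 + 0.09011·e^(−0.04·19.0)) = 0.8869
sugar = (3.0 − 0.8869)·4.0·22.7

191.8727 g


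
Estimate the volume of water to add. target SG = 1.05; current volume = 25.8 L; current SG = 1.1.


V_water = V·((SG_curr − 1)/(SG_target − 1) − 1)
V_water = 25.8·((1.1 − 1)/(1.05 − 1) − 1)

25.8000 L


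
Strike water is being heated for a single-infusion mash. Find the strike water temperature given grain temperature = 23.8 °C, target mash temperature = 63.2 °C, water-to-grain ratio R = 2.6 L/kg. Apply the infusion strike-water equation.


T_strike = (0.41/R)·(T_mash − T_grain) + T_mash
T_strike = (0.41/2.6)·(63.2 − 23.8) + 63.2

69.4131 °C


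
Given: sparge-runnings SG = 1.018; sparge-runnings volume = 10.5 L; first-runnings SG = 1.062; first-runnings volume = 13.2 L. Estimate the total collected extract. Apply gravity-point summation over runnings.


total = Σ (SG_i − 1)·1000·V_i
first = (1.062 − 1)·1000·13.2 = 818.4000
sparge = (1.018 − 1)·1000·10.5 = 189.0000
total = 818.4000 + 189.0000

1007.4000 gravity·L


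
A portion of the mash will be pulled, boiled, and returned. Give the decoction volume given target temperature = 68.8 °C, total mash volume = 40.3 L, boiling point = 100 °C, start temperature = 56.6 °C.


V_dec = V_total·(T_target − T_start)/(T_boil − T_start)
V_dec = 40.3·(68.8 − 56.6)/(100 − 56.6)

11.3286 L


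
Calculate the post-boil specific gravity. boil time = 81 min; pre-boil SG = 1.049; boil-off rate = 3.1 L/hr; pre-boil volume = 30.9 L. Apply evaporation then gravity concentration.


V_post = V_pre − rate·(t/60);  SG_post = 1 + (SG_pre−1)·V_pre/V_post
V_post = 30.9 − 3.1·(81/60) = 26.7150
SG_post = 1 + (1.049 − 1)·30.9/26.7150

1.0567


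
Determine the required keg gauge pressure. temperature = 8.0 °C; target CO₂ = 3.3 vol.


psi = vols/(0.01821 + 0.09011·e^(−0.04·T)) − 14.695
psi = 3.3/(0.01821 + 0.09011·e^(−0.04·8.0)) − 14.695

24.7583 psi


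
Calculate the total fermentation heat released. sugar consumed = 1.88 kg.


Q = m_sugar · 590 kJ/kg
Q = 1.88 · 590

1109.2000 kJ


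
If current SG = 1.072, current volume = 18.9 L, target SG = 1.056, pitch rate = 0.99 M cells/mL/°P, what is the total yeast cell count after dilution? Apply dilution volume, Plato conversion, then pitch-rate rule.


V_w = V·((SG_c−1)/(SG_t−1)−1);  °P = 259 − 259/SG_t;  cells = rate·(V+V_w)·°P
V_w = 18.9·((1.072−1)/(1.056−1)−1) = 5.4000
V_final = 18.9 + 5.4000 = 24.3000
°P = 259 − 259/1.056 = 13.7348
cells = 0.99·24.3000·13.7348

330.4193 billion cells


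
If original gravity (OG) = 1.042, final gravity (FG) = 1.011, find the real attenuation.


AA = (OG−FG)/(OG−1)·100;  RA = AA·0.8192
AA = (1.042 − 1.011)/(1.042 − 1)·100 = 73.8095
RA = 73.8095·0.8192

60.4648 %


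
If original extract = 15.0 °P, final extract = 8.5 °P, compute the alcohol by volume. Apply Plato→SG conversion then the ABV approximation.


SG = 259/(259 − P);  ABV = (OG − FG)·131.25
OG = 259/(259 − 15.0) = 1.0615
FG = 259/(259 − 8.5) = 1.0339
ABV = (1.0615 − 1.0339)·131.25

3.6151 % ABV


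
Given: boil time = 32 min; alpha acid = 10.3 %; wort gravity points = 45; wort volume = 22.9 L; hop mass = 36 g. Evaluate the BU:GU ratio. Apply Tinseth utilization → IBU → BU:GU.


U = 1.65·0.000125^(GP/1000)·(1−e^(−0.04t))/4.15;  IBU = (α/100)·m·U·1000/V;  BU:GU = IBU/GP
U = 1.65·0.000125^(45/1000)·(1−e^(−0.04·32))/4.15 = 0.1916
IBU = (10.3/100)·36·0.1916·1000/22.9 = 31.0181
BU:GU = 31.0181/45

0.6893


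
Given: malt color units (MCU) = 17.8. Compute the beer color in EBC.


SRM = 1.4922·MCU^0.6859;  EBC = SRM·1.97
SRM = 1.4922·17.8^0.6859 = 10.7520
EBC = 10.7520·1.97

21.1815 EBC


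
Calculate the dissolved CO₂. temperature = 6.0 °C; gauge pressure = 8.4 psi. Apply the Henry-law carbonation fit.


vols = (P + 14.695)·(0.01821 + 0.09011·e^(−0.04·T))
vols = (8.4 + 14.695)·(0.01821 + 0.09011·e^(−0.04·6.0))

2.0576 volumes


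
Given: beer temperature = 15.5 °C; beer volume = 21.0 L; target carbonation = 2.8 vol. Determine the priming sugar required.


residual = 14.695·(0.01821 + 0.09011·e^(−0.04·T));  sugar = (target − residual)·4.0·V
residual = 14.695·(0.01821 + 0.09011·e^(−0.04·15.5)) = 0.9799
sugar = (2.8 − 0.9799)·4.0·21.0

152.8864 g


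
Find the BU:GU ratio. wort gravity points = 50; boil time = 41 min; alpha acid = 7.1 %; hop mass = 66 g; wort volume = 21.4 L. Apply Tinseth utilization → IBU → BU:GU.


U = 1.65·0.000125^(GP/1000)·(1−e^(−0.04t))/4.15;  IBU = (α/100)·m·U·1000/V;  BU:GU = IBU/GP
U = 1.65·0.000125^(50/1000)·(1−e^(−0.04·41))/4.15 = 0.2045
IBU = (7.1/100)·66·0.2045·1000/21.4 = 44.7729
BU:GU = 44.7729/50

0.8955


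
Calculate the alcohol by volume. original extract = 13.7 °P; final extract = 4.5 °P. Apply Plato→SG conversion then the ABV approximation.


SG = 259/(259 − P);  ABV = (OG − FG)·131.25
OG = 259/(259 − 13.7) = 1.0558
FG = 259/(259 − 4.5) = 1.0177
ABV = (1.0558 − 1.0177)·131.25

5.0096 % ABV


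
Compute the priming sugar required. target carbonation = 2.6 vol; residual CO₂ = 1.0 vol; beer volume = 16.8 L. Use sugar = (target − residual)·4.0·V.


sugar = (2.6 − 1.0)·4.0·16.8

107.5200 g


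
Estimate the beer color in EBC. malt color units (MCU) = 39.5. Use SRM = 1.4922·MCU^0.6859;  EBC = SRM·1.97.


SRM = 1.4922·39.5^0.6859 = 18.5752
EBC = 18.5752·1.97

36.5931 EBC


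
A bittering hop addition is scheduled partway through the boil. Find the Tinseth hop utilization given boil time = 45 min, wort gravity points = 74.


U = 1.65·0.000125^(GP/1000) · (1 − e^(−0.04·t))/4.15
bigness = 1.65·0.000125^(74/1000) = 0.8485
boil_factor = (1 − e^(−0.04·45))/4.15 = 0.2011
U = 0.8485 · 0.2011

0.1707


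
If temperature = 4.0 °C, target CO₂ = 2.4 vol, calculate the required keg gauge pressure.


psi = vols/(0.01821 + 0.09011·e^(−0.04·T)) − 14.695
psi = 2.4/(0.01821 + 0.09011·e^(−0.04·4.0)) − 14.695

10.5690 psi


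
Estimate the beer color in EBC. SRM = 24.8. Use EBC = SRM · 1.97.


EBC = 24.8 · 1.97

48.8560 EBC


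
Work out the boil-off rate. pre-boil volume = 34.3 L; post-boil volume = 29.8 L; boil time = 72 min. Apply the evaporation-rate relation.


rate = (V_pre − V_post) / (t_min/60)
rate = (34.3 − 29.8) / (72/60)

3.7500 L/hr


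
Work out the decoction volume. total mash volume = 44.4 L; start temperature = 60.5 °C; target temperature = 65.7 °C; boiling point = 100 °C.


V_dec = V_total·(T_target − T_start)/(T_boil − T_start)
V_dec = 44.4·(65.7 − 60.5)/(100 − 60.5)

5.8451 L


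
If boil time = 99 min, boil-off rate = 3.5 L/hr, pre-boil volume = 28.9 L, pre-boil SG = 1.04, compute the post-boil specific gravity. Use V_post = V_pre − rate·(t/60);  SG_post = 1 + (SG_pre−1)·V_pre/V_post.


V_post = 28.9 − 3.5·(99/60) = 23.1250
SG_post = 1 + (1.04 − 1)·28.9/23.1250

1.0500


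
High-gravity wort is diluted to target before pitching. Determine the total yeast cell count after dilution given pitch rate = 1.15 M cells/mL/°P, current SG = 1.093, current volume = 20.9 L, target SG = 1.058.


V_w = V·((SG_c−1)/(SG_t−1)−1);  °P = 259 − 259/SG_t;  cells = rate·(V+V_w)·°P
V_w = 20.9·((1.093−1)/(1.058−1)−1) = 12.6121
V_final = 20.9 + 12.6121 = 33.5121
°P = 259 − 259/1.058 = 14.1985
cells = 1.15·33.5121·14.1985

547.1938 billion cells


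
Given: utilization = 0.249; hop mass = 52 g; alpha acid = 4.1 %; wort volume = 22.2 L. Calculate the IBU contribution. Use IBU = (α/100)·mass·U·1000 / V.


IBU = (4.1/100)·52·0.249·1000 / 22.2

23.9130 IBU


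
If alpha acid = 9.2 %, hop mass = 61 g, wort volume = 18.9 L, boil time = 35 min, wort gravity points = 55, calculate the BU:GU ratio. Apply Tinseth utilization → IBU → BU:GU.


U = 1.65·0.000125^(GP/1000)·(1−e^(−0.04t))/4.15;  IBU = (α/100)·m·U·1000/V;  BU:GU = IBU/GP
U = 1.65·0.000125^(55/1000)·(1−e^(−0.04·35))/4.15 = 0.1827
IBU = (9.2/100)·61·0.1827·1000/18.9 = 54.2562
BU:GU = 54.2562/55

0.9865


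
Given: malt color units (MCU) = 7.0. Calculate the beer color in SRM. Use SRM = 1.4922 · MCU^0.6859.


SRM = 1.4922 · 7.0^0.6859

5.6687 SRM


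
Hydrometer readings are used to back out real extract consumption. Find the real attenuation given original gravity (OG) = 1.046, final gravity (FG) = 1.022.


AA = (OG−FG)/(OG−1)·100;  RA = AA·0.8192
AA = (1.046 − 1.022)/(1.046 − 1)·100 = 52.1739
RA = 52.1739·0.8192

42.7409 %


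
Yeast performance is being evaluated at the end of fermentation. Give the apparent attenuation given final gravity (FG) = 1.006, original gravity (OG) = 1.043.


AA = (OG − FG)/(OG − 1) · 100
AA = (1.043 − 1.006)/(1.043 − 1) · 100

86.0465 %


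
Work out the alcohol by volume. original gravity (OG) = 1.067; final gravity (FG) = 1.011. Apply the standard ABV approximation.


ABV = (OG − FG) · 131.25
ABV = (1.067 − 1.011) · 131.25

7.3500 % ABV


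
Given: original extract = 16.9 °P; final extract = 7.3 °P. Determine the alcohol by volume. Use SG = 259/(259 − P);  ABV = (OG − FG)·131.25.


OG = 259/(259 − 16.9) = 1.0698
FG = 259/(259 − 7.3) = 1.0290
ABV = (1.0698 − 1.0290)·131.25

5.3554 % ABV


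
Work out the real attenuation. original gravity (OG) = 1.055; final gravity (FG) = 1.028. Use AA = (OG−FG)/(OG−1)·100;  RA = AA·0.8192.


AA = (1.055 − 1.028)/(1.055 − 1)·100 = 49.0909
RA = 49.0909·0.8192

40.2153 %


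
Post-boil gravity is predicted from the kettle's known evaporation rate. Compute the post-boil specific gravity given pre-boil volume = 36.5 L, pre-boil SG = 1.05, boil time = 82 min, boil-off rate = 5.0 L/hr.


V_post = V_pre − rate·(t/60);  SG_post = 1 + (SG_pre−1)·V_pre/V_post
V_post = 36.5 − 5.0·(82/60) = 29.6667
SG_post = 1 + (1.05 − 1)·36.5/29.6667

1.0615


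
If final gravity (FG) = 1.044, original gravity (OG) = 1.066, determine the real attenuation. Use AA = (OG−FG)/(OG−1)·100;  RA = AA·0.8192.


AA = (1.066 − 1.044)/(1.066 − 1)·100 = 33.3333
RA = 33.3333·0.8192

27.3067 %


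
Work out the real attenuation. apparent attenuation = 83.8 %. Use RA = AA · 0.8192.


RA = 83.8 · 0.8192

68.6490 %


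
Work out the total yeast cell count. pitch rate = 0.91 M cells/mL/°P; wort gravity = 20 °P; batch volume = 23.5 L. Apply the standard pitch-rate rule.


cells (billions) = rate · V_L · °P
cells = 0.91 · 23.5 · 20

427.7000 billion cells


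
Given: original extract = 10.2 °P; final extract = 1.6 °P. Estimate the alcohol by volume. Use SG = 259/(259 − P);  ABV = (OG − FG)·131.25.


OG = 259/(259 − 10.2) = 1.0410
FG = 259/(259 − 1.6) = 1.0062
ABV = (1.0410 − 1.0062)·131.25

4.5650 % ABV


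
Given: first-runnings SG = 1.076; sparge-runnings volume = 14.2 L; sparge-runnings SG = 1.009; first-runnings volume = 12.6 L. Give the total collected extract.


total = Σ (SG_i − 1)·1000·V_i
first = (1.076 − 1)·1000·12.6 = 957.6000
sparge = (1.009 − 1)·1000·14.2 = 127.8000
total = 957.6000 + 127.8000

1085.4000 gravity·L


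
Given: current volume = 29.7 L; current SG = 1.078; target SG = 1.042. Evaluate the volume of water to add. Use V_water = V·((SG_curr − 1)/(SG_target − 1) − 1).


V_water = 29.7·((1.078 − 1)/(1.042 − 1) − 1)

25.4571 L


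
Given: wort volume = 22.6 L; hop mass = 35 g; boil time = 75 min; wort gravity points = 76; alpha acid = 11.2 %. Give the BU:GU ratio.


U = 1.65·0.000125^(GP/1000)·(1−e^(−0.04t))/4.15;  IBU = (α/100)·m·U·1000/V;  BU:GU = IBU/GP
U = 1.65·0.000125^(76/1000)·(1−e^(−0.04·75))/4.15 = 0.1908
IBU = (11.2/100)·35·0.1908·1000/22.6 = 33.0978
BU:GU = 33.0978/76

0.4355


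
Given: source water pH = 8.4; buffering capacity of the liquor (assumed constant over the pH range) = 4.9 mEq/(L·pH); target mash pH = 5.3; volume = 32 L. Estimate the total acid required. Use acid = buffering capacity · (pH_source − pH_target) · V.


acid = 4.9 · (8.4 − 5.3) · 32

486.0800 mEq


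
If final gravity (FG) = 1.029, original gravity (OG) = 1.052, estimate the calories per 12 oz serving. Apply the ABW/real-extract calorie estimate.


ABW = (OG−FG)·131.25·0.79/FG;  °P = 259 − 259/SG (for OG→OE and FG→AE);  RE = 0.1808·OE + 0.8192·AE;  Cal = (6.9·ABW + 4·(RE−0.1))·FG·3.55
ABW = (1.052 − 1.029)·131.25·0.79/1.029 = 2.3176
OE = 259 − 259/1.052 = 12.8023 °P
AE = 259 − 259/1.029 = 7.2993 °P
RE = 0.1808·12.8023 + 0.8192·7.2993 = 8.2943 °P
Cal = (6.9·2.3176 + 4·(8.2943−0.1))·1.029·3.55

178.1488 kcal


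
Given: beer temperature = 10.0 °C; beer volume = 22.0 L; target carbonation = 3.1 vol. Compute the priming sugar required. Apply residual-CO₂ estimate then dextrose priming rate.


residual = 14.695·(0.01821 + 0.09011·e^(−0.04·T));  sugar = (target − residual)·4.0·V
residual = 14.695·(0.01821 + 0.09011·e^(−0.04·10.0)) = 1.1552
sugar = (3.1 − 1.1552)·4.0·22.0

171.1414 g


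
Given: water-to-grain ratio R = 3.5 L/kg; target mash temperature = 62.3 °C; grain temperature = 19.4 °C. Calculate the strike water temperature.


T_strike = (0.41/R)·(T_mash − T_grain) + T_mash
T_strike = (0.41/3.5)·(62.3 − 19.4) + 62.3

67.3254 °C


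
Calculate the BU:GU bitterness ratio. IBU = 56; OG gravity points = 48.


BU:GU = IBU / OG_points
BU:GU = 56 / 48

1.1667


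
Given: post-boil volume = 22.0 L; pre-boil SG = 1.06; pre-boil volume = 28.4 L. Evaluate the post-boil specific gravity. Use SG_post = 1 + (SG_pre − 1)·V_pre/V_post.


pts_pre = (1.06 − 1)·1000 = 60.0000
pts_post = 60.0000·28.4/22.0 = 77.4545
SG_post = 1 + 77.4545/1000

1.0775


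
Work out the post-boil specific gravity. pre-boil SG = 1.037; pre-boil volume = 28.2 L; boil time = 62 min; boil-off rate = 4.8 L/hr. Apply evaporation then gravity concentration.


V_post = V_pre − rate·(t/60);  SG_post = 1 + (SG_pre−1)·V_pre/V_post
V_post = 28.2 − 4.8·(62/60) = 23.2400
SG_post = 1 + (1.037 − 1)·28.2/23.2400

1.0449


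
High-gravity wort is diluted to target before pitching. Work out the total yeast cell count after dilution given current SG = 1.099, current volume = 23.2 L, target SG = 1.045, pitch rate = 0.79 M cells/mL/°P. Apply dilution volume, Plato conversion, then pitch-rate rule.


V_w = V·((SG_c−1)/(SG_t−1)−1);  °P = 259 − 259/SG_t;  cells = rate·(V+V_w)·°P
V_w = 23.2·((1.099−1)/(1.045−1)−1) = 27.8400
V_final = 23.2 + 27.8400 = 51.0400
°P = 259 − 259/1.045 = 11.1531
cells = 0.79·51.0400·11.1531

449.7112 billion cells


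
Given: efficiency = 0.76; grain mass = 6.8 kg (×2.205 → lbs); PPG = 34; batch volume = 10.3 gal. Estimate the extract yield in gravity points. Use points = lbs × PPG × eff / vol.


lbs = 6.8 × 2.205 = 14.9940
points = 14.9940 × 34 × 0.76 / 10.3

37.6160 points


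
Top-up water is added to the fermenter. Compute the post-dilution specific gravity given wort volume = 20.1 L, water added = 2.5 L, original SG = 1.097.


SG_new = 1 + (SG_old − 1)·V_old/(V_old + V_water)
pts = (1.097 − 1)·1000·20.1/(20.1 + 2.5) = 86.2699
SG_new = 1 + 86.2699/1000

1.0863


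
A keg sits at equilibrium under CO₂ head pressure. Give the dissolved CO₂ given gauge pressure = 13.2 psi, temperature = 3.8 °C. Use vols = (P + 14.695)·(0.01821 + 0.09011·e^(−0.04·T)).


vols = (13.2 + 14.695)·(0.01821 + 0.09011·e^(−0.04·3.8))

2.6671 volumes


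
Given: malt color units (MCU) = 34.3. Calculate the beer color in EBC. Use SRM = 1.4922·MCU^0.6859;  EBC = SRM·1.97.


SRM = 1.4922·34.3^0.6859 = 16.8611
EBC = 16.8611·1.97

33.2163 EBC


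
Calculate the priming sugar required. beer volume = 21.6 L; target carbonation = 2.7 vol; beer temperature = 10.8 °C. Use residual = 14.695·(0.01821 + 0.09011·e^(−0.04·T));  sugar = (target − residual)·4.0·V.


residual = 14.695·(0.01821 + 0.09011·e^(−0.04·10.8)) = 1.1273
sugar = (2.7 − 1.1273)·4.0·21.6

135.8850 g


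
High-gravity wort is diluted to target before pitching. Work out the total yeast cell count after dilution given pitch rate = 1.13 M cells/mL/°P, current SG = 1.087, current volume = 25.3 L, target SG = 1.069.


V_w = V·((SG_c−1)/(SG_t−1)−1);  °P = 259 − 259/SG_t;  cells = rate·(V+V_w)·°P
V_w = 25.3·((1.087−1)/(1.069−1)−1) = 6.6000
V_final = 25.3 + 6.6000 = 31.9000
°P = 259 − 259/1.069 = 16.7175
cells = 1.13·31.9000·16.7175

602.6155 billion cells


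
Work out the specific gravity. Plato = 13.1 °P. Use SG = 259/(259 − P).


SG = 259/(259 − 13.1)

1.0533


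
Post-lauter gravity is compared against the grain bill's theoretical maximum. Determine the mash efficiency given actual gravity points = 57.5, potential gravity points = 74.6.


efficiency = actual / potential × 100
efficiency = 57.5 / 74.6 × 100

77.0777 %
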